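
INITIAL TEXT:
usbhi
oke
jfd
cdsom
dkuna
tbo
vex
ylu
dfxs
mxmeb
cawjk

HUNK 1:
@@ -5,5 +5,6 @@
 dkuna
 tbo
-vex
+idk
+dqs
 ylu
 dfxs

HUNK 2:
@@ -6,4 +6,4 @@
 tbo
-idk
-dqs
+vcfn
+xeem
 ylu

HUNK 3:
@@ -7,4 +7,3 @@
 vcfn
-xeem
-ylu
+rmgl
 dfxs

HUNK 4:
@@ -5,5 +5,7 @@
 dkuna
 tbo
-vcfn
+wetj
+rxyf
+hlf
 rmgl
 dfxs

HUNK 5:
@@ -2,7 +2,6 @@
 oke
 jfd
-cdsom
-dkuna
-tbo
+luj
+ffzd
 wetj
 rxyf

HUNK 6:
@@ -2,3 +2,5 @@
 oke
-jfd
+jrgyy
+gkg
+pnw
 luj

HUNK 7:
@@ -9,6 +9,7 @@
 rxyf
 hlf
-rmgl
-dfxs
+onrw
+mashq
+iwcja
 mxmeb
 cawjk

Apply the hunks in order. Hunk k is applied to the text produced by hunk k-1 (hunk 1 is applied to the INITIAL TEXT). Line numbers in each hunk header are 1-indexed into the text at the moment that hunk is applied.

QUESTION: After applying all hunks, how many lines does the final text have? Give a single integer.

Answer: 15

Derivation:
Hunk 1: at line 5 remove [vex] add [idk,dqs] -> 12 lines: usbhi oke jfd cdsom dkuna tbo idk dqs ylu dfxs mxmeb cawjk
Hunk 2: at line 6 remove [idk,dqs] add [vcfn,xeem] -> 12 lines: usbhi oke jfd cdsom dkuna tbo vcfn xeem ylu dfxs mxmeb cawjk
Hunk 3: at line 7 remove [xeem,ylu] add [rmgl] -> 11 lines: usbhi oke jfd cdsom dkuna tbo vcfn rmgl dfxs mxmeb cawjk
Hunk 4: at line 5 remove [vcfn] add [wetj,rxyf,hlf] -> 13 lines: usbhi oke jfd cdsom dkuna tbo wetj rxyf hlf rmgl dfxs mxmeb cawjk
Hunk 5: at line 2 remove [cdsom,dkuna,tbo] add [luj,ffzd] -> 12 lines: usbhi oke jfd luj ffzd wetj rxyf hlf rmgl dfxs mxmeb cawjk
Hunk 6: at line 2 remove [jfd] add [jrgyy,gkg,pnw] -> 14 lines: usbhi oke jrgyy gkg pnw luj ffzd wetj rxyf hlf rmgl dfxs mxmeb cawjk
Hunk 7: at line 9 remove [rmgl,dfxs] add [onrw,mashq,iwcja] -> 15 lines: usbhi oke jrgyy gkg pnw luj ffzd wetj rxyf hlf onrw mashq iwcja mxmeb cawjk
Final line count: 15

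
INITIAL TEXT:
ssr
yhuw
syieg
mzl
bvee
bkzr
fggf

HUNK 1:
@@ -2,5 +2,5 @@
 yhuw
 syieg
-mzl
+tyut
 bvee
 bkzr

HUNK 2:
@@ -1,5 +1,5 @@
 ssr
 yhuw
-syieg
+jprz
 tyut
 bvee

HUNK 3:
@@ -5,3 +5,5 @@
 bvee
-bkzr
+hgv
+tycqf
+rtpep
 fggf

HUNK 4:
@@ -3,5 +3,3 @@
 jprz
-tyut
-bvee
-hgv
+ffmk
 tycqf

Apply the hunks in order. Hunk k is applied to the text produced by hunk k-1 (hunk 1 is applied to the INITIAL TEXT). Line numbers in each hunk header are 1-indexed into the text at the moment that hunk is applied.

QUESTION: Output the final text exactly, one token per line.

Answer: ssr
yhuw
jprz
ffmk
tycqf
rtpep
fggf

Derivation:
Hunk 1: at line 2 remove [mzl] add [tyut] -> 7 lines: ssr yhuw syieg tyut bvee bkzr fggf
Hunk 2: at line 1 remove [syieg] add [jprz] -> 7 lines: ssr yhuw jprz tyut bvee bkzr fggf
Hunk 3: at line 5 remove [bkzr] add [hgv,tycqf,rtpep] -> 9 lines: ssr yhuw jprz tyut bvee hgv tycqf rtpep fggf
Hunk 4: at line 3 remove [tyut,bvee,hgv] add [ffmk] -> 7 lines: ssr yhuw jprz ffmk tycqf rtpep fggf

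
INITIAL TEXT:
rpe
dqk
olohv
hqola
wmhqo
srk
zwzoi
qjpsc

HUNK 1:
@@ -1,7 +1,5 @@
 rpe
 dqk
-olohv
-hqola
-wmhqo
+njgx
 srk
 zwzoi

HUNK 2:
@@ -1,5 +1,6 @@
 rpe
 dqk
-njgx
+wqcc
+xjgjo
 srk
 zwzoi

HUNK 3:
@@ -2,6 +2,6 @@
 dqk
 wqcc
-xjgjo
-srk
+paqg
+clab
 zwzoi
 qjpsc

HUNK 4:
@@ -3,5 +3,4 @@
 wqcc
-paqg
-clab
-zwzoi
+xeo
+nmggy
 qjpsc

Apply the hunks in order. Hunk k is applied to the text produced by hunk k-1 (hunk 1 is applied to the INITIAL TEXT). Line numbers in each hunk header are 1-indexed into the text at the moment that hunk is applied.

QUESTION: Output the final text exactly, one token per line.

Answer: rpe
dqk
wqcc
xeo
nmggy
qjpsc

Derivation:
Hunk 1: at line 1 remove [olohv,hqola,wmhqo] add [njgx] -> 6 lines: rpe dqk njgx srk zwzoi qjpsc
Hunk 2: at line 1 remove [njgx] add [wqcc,xjgjo] -> 7 lines: rpe dqk wqcc xjgjo srk zwzoi qjpsc
Hunk 3: at line 2 remove [xjgjo,srk] add [paqg,clab] -> 7 lines: rpe dqk wqcc paqg clab zwzoi qjpsc
Hunk 4: at line 3 remove [paqg,clab,zwzoi] add [xeo,nmggy] -> 6 lines: rpe dqk wqcc xeo nmggy qjpsc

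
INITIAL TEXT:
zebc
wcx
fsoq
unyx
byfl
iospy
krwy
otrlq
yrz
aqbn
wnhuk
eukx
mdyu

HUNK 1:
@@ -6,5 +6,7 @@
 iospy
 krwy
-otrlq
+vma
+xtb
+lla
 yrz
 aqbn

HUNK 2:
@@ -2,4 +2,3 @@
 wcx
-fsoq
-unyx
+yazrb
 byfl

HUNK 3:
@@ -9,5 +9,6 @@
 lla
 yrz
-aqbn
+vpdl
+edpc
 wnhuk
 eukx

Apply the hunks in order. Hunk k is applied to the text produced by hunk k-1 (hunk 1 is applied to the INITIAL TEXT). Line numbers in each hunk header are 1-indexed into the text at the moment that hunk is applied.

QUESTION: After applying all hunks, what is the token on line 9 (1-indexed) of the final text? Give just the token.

Hunk 1: at line 6 remove [otrlq] add [vma,xtb,lla] -> 15 lines: zebc wcx fsoq unyx byfl iospy krwy vma xtb lla yrz aqbn wnhuk eukx mdyu
Hunk 2: at line 2 remove [fsoq,unyx] add [yazrb] -> 14 lines: zebc wcx yazrb byfl iospy krwy vma xtb lla yrz aqbn wnhuk eukx mdyu
Hunk 3: at line 9 remove [aqbn] add [vpdl,edpc] -> 15 lines: zebc wcx yazrb byfl iospy krwy vma xtb lla yrz vpdl edpc wnhuk eukx mdyu
Final line 9: lla

Answer: lla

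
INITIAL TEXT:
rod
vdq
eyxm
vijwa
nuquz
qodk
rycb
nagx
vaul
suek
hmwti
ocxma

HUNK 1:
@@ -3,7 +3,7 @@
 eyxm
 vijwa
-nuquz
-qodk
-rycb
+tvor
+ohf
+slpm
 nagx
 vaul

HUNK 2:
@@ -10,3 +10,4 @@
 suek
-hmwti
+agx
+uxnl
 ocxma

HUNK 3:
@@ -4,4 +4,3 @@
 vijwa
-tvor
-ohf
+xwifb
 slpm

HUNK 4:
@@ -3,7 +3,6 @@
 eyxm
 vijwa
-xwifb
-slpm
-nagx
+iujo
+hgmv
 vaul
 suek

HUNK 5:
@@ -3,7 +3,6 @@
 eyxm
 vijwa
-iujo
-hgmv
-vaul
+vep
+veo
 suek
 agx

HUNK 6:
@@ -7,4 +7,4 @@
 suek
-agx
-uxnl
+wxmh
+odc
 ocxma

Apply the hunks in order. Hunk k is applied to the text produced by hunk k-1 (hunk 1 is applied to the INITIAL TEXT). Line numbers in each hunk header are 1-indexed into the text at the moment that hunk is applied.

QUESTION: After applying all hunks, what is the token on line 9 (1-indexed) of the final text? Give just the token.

Answer: odc

Derivation:
Hunk 1: at line 3 remove [nuquz,qodk,rycb] add [tvor,ohf,slpm] -> 12 lines: rod vdq eyxm vijwa tvor ohf slpm nagx vaul suek hmwti ocxma
Hunk 2: at line 10 remove [hmwti] add [agx,uxnl] -> 13 lines: rod vdq eyxm vijwa tvor ohf slpm nagx vaul suek agx uxnl ocxma
Hunk 3: at line 4 remove [tvor,ohf] add [xwifb] -> 12 lines: rod vdq eyxm vijwa xwifb slpm nagx vaul suek agx uxnl ocxma
Hunk 4: at line 3 remove [xwifb,slpm,nagx] add [iujo,hgmv] -> 11 lines: rod vdq eyxm vijwa iujo hgmv vaul suek agx uxnl ocxma
Hunk 5: at line 3 remove [iujo,hgmv,vaul] add [vep,veo] -> 10 lines: rod vdq eyxm vijwa vep veo suek agx uxnl ocxma
Hunk 6: at line 7 remove [agx,uxnl] add [wxmh,odc] -> 10 lines: rod vdq eyxm vijwa vep veo suek wxmh odc ocxma
Final line 9: odc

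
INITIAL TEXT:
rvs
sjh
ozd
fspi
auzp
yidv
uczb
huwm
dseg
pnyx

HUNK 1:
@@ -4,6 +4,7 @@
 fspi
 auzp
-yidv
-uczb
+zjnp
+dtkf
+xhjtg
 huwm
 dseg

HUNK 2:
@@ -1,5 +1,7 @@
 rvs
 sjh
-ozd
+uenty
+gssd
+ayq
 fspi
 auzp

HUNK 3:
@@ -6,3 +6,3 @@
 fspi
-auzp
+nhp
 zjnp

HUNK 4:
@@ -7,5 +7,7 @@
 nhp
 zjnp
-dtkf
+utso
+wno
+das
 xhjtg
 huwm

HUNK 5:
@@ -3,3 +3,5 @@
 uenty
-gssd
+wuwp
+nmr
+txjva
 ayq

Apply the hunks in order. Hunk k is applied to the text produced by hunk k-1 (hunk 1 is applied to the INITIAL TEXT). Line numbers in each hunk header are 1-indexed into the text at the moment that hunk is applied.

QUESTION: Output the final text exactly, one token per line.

Hunk 1: at line 4 remove [yidv,uczb] add [zjnp,dtkf,xhjtg] -> 11 lines: rvs sjh ozd fspi auzp zjnp dtkf xhjtg huwm dseg pnyx
Hunk 2: at line 1 remove [ozd] add [uenty,gssd,ayq] -> 13 lines: rvs sjh uenty gssd ayq fspi auzp zjnp dtkf xhjtg huwm dseg pnyx
Hunk 3: at line 6 remove [auzp] add [nhp] -> 13 lines: rvs sjh uenty gssd ayq fspi nhp zjnp dtkf xhjtg huwm dseg pnyx
Hunk 4: at line 7 remove [dtkf] add [utso,wno,das] -> 15 lines: rvs sjh uenty gssd ayq fspi nhp zjnp utso wno das xhjtg huwm dseg pnyx
Hunk 5: at line 3 remove [gssd] add [wuwp,nmr,txjva] -> 17 lines: rvs sjh uenty wuwp nmr txjva ayq fspi nhp zjnp utso wno das xhjtg huwm dseg pnyx

Answer: rvs
sjh
uenty
wuwp
nmr
txjva
ayq
fspi
nhp
zjnp
utso
wno
das
xhjtg
huwm
dseg
pnyx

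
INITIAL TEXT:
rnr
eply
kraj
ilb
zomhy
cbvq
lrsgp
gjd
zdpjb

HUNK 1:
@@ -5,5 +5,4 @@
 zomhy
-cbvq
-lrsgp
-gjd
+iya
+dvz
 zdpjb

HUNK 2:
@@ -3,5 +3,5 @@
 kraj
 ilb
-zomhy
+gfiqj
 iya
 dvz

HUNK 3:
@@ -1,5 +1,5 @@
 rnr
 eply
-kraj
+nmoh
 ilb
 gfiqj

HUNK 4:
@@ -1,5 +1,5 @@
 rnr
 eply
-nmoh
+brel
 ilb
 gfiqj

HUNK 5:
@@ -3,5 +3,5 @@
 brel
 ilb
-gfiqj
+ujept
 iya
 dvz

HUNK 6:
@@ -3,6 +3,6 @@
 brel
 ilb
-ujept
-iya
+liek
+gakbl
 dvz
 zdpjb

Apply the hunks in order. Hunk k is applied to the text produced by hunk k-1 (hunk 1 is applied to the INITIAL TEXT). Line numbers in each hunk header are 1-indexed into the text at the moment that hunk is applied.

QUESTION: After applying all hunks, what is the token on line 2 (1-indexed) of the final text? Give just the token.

Hunk 1: at line 5 remove [cbvq,lrsgp,gjd] add [iya,dvz] -> 8 lines: rnr eply kraj ilb zomhy iya dvz zdpjb
Hunk 2: at line 3 remove [zomhy] add [gfiqj] -> 8 lines: rnr eply kraj ilb gfiqj iya dvz zdpjb
Hunk 3: at line 1 remove [kraj] add [nmoh] -> 8 lines: rnr eply nmoh ilb gfiqj iya dvz zdpjb
Hunk 4: at line 1 remove [nmoh] add [brel] -> 8 lines: rnr eply brel ilb gfiqj iya dvz zdpjb
Hunk 5: at line 3 remove [gfiqj] add [ujept] -> 8 lines: rnr eply brel ilb ujept iya dvz zdpjb
Hunk 6: at line 3 remove [ujept,iya] add [liek,gakbl] -> 8 lines: rnr eply brel ilb liek gakbl dvz zdpjb
Final line 2: eply

Answer: eply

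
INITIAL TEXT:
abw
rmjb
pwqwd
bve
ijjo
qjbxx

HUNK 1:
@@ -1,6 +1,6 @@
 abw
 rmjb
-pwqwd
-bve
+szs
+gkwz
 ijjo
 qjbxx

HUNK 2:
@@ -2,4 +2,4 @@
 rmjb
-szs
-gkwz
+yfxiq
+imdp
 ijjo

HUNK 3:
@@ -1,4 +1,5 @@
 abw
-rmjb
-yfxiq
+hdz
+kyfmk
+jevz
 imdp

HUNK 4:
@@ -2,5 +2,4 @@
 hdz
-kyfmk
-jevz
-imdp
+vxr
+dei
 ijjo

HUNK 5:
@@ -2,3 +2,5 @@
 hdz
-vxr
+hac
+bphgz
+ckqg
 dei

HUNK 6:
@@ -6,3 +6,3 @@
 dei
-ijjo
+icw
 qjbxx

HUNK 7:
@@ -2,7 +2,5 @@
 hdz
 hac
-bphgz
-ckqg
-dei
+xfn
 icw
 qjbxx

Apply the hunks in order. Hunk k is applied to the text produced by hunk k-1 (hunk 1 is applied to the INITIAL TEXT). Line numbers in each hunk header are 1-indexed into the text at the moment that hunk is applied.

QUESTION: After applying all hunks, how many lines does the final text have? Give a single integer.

Answer: 6

Derivation:
Hunk 1: at line 1 remove [pwqwd,bve] add [szs,gkwz] -> 6 lines: abw rmjb szs gkwz ijjo qjbxx
Hunk 2: at line 2 remove [szs,gkwz] add [yfxiq,imdp] -> 6 lines: abw rmjb yfxiq imdp ijjo qjbxx
Hunk 3: at line 1 remove [rmjb,yfxiq] add [hdz,kyfmk,jevz] -> 7 lines: abw hdz kyfmk jevz imdp ijjo qjbxx
Hunk 4: at line 2 remove [kyfmk,jevz,imdp] add [vxr,dei] -> 6 lines: abw hdz vxr dei ijjo qjbxx
Hunk 5: at line 2 remove [vxr] add [hac,bphgz,ckqg] -> 8 lines: abw hdz hac bphgz ckqg dei ijjo qjbxx
Hunk 6: at line 6 remove [ijjo] add [icw] -> 8 lines: abw hdz hac bphgz ckqg dei icw qjbxx
Hunk 7: at line 2 remove [bphgz,ckqg,dei] add [xfn] -> 6 lines: abw hdz hac xfn icw qjbxx
Final line count: 6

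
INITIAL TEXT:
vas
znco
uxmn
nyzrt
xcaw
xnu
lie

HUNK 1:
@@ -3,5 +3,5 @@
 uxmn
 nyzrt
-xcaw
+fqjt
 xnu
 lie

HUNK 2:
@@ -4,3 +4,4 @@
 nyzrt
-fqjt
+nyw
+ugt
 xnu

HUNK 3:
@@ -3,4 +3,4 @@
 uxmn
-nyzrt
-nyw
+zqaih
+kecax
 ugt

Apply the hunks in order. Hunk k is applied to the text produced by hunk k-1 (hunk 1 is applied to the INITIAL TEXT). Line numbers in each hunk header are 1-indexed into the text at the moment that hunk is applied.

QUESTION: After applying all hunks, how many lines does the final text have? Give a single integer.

Answer: 8

Derivation:
Hunk 1: at line 3 remove [xcaw] add [fqjt] -> 7 lines: vas znco uxmn nyzrt fqjt xnu lie
Hunk 2: at line 4 remove [fqjt] add [nyw,ugt] -> 8 lines: vas znco uxmn nyzrt nyw ugt xnu lie
Hunk 3: at line 3 remove [nyzrt,nyw] add [zqaih,kecax] -> 8 lines: vas znco uxmn zqaih kecax ugt xnu lie
Final line count: 8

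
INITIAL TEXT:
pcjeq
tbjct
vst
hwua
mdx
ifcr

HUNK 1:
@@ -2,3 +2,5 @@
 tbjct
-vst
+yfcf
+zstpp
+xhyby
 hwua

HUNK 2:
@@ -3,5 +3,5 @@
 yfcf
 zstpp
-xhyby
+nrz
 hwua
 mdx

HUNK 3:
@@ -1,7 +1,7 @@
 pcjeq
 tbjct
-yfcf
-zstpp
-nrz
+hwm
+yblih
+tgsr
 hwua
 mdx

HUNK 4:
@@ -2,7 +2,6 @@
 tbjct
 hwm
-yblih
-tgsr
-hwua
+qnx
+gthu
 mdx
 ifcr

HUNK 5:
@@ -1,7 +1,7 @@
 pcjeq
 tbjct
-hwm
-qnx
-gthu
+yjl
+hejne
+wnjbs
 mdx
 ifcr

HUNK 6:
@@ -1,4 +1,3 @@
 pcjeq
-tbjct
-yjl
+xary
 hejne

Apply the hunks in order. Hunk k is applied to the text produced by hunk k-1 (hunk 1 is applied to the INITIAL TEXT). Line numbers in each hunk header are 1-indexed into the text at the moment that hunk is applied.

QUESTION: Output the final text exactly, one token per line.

Answer: pcjeq
xary
hejne
wnjbs
mdx
ifcr

Derivation:
Hunk 1: at line 2 remove [vst] add [yfcf,zstpp,xhyby] -> 8 lines: pcjeq tbjct yfcf zstpp xhyby hwua mdx ifcr
Hunk 2: at line 3 remove [xhyby] add [nrz] -> 8 lines: pcjeq tbjct yfcf zstpp nrz hwua mdx ifcr
Hunk 3: at line 1 remove [yfcf,zstpp,nrz] add [hwm,yblih,tgsr] -> 8 lines: pcjeq tbjct hwm yblih tgsr hwua mdx ifcr
Hunk 4: at line 2 remove [yblih,tgsr,hwua] add [qnx,gthu] -> 7 lines: pcjeq tbjct hwm qnx gthu mdx ifcr
Hunk 5: at line 1 remove [hwm,qnx,gthu] add [yjl,hejne,wnjbs] -> 7 lines: pcjeq tbjct yjl hejne wnjbs mdx ifcr
Hunk 6: at line 1 remove [tbjct,yjl] add [xary] -> 6 lines: pcjeq xary hejne wnjbs mdx ifcr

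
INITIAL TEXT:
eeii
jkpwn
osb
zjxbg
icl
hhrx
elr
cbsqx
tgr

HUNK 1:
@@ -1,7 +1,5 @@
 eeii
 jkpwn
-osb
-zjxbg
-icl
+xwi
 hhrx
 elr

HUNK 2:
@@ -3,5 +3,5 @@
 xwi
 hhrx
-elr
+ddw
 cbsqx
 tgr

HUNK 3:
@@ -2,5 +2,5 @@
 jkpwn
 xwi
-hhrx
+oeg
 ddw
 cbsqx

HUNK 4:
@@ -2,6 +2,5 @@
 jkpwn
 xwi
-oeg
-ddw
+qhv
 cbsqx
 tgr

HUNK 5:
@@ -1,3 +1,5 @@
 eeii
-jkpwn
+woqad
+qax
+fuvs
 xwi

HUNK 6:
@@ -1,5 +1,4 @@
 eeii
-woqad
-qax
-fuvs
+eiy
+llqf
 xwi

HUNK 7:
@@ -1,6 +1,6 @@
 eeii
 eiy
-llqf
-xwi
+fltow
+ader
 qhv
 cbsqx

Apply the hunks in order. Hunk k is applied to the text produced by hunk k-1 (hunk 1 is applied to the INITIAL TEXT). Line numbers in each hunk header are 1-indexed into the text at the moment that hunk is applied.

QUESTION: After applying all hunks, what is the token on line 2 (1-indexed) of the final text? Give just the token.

Hunk 1: at line 1 remove [osb,zjxbg,icl] add [xwi] -> 7 lines: eeii jkpwn xwi hhrx elr cbsqx tgr
Hunk 2: at line 3 remove [elr] add [ddw] -> 7 lines: eeii jkpwn xwi hhrx ddw cbsqx tgr
Hunk 3: at line 2 remove [hhrx] add [oeg] -> 7 lines: eeii jkpwn xwi oeg ddw cbsqx tgr
Hunk 4: at line 2 remove [oeg,ddw] add [qhv] -> 6 lines: eeii jkpwn xwi qhv cbsqx tgr
Hunk 5: at line 1 remove [jkpwn] add [woqad,qax,fuvs] -> 8 lines: eeii woqad qax fuvs xwi qhv cbsqx tgr
Hunk 6: at line 1 remove [woqad,qax,fuvs] add [eiy,llqf] -> 7 lines: eeii eiy llqf xwi qhv cbsqx tgr
Hunk 7: at line 1 remove [llqf,xwi] add [fltow,ader] -> 7 lines: eeii eiy fltow ader qhv cbsqx tgr
Final line 2: eiy

Answer: eiy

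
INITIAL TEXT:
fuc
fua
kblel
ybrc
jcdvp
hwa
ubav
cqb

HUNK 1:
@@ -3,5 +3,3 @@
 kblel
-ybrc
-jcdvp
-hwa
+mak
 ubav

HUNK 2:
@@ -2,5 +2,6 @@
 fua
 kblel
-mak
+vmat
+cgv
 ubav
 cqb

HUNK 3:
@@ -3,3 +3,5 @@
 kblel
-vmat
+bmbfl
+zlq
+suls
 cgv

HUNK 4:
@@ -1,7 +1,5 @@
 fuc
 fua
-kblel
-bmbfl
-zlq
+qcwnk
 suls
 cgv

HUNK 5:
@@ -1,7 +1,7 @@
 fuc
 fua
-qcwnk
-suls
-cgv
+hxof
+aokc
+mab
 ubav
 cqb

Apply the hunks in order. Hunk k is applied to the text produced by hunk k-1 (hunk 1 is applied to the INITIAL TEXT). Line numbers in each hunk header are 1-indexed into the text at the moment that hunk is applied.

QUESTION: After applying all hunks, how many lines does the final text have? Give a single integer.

Answer: 7

Derivation:
Hunk 1: at line 3 remove [ybrc,jcdvp,hwa] add [mak] -> 6 lines: fuc fua kblel mak ubav cqb
Hunk 2: at line 2 remove [mak] add [vmat,cgv] -> 7 lines: fuc fua kblel vmat cgv ubav cqb
Hunk 3: at line 3 remove [vmat] add [bmbfl,zlq,suls] -> 9 lines: fuc fua kblel bmbfl zlq suls cgv ubav cqb
Hunk 4: at line 1 remove [kblel,bmbfl,zlq] add [qcwnk] -> 7 lines: fuc fua qcwnk suls cgv ubav cqb
Hunk 5: at line 1 remove [qcwnk,suls,cgv] add [hxof,aokc,mab] -> 7 lines: fuc fua hxof aokc mab ubav cqb
Final line count: 7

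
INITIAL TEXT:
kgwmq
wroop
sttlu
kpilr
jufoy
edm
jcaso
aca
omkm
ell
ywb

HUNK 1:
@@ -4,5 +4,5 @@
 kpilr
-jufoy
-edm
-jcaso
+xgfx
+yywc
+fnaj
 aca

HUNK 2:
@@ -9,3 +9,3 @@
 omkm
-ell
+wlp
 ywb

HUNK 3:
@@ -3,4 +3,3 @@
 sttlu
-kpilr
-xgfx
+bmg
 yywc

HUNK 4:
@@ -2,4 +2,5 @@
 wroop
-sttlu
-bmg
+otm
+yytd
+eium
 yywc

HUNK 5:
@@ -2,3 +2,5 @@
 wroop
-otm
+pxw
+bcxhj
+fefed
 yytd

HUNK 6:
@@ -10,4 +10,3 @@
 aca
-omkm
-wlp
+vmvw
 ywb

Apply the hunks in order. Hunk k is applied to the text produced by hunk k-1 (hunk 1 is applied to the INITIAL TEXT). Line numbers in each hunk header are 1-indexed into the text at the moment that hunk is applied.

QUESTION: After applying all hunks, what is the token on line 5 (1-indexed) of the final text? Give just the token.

Hunk 1: at line 4 remove [jufoy,edm,jcaso] add [xgfx,yywc,fnaj] -> 11 lines: kgwmq wroop sttlu kpilr xgfx yywc fnaj aca omkm ell ywb
Hunk 2: at line 9 remove [ell] add [wlp] -> 11 lines: kgwmq wroop sttlu kpilr xgfx yywc fnaj aca omkm wlp ywb
Hunk 3: at line 3 remove [kpilr,xgfx] add [bmg] -> 10 lines: kgwmq wroop sttlu bmg yywc fnaj aca omkm wlp ywb
Hunk 4: at line 2 remove [sttlu,bmg] add [otm,yytd,eium] -> 11 lines: kgwmq wroop otm yytd eium yywc fnaj aca omkm wlp ywb
Hunk 5: at line 2 remove [otm] add [pxw,bcxhj,fefed] -> 13 lines: kgwmq wroop pxw bcxhj fefed yytd eium yywc fnaj aca omkm wlp ywb
Hunk 6: at line 10 remove [omkm,wlp] add [vmvw] -> 12 lines: kgwmq wroop pxw bcxhj fefed yytd eium yywc fnaj aca vmvw ywb
Final line 5: fefed

Answer: fefed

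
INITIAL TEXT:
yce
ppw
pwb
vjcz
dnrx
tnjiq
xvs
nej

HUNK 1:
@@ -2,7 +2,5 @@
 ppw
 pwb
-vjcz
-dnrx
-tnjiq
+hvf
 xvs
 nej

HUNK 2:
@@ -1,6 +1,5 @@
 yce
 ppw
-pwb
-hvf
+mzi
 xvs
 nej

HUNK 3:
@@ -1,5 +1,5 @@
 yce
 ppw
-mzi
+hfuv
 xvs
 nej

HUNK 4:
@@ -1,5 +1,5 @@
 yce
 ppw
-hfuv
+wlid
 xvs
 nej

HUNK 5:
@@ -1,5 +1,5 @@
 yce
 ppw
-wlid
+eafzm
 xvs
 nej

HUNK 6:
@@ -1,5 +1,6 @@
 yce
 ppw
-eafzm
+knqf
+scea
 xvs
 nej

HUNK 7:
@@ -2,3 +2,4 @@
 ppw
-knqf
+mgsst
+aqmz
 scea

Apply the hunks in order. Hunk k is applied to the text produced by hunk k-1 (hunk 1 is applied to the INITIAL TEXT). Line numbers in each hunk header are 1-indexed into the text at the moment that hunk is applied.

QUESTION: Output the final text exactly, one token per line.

Hunk 1: at line 2 remove [vjcz,dnrx,tnjiq] add [hvf] -> 6 lines: yce ppw pwb hvf xvs nej
Hunk 2: at line 1 remove [pwb,hvf] add [mzi] -> 5 lines: yce ppw mzi xvs nej
Hunk 3: at line 1 remove [mzi] add [hfuv] -> 5 lines: yce ppw hfuv xvs nej
Hunk 4: at line 1 remove [hfuv] add [wlid] -> 5 lines: yce ppw wlid xvs nej
Hunk 5: at line 1 remove [wlid] add [eafzm] -> 5 lines: yce ppw eafzm xvs nej
Hunk 6: at line 1 remove [eafzm] add [knqf,scea] -> 6 lines: yce ppw knqf scea xvs nej
Hunk 7: at line 2 remove [knqf] add [mgsst,aqmz] -> 7 lines: yce ppw mgsst aqmz scea xvs nej

Answer: yce
ppw
mgsst
aqmz
scea
xvs
nej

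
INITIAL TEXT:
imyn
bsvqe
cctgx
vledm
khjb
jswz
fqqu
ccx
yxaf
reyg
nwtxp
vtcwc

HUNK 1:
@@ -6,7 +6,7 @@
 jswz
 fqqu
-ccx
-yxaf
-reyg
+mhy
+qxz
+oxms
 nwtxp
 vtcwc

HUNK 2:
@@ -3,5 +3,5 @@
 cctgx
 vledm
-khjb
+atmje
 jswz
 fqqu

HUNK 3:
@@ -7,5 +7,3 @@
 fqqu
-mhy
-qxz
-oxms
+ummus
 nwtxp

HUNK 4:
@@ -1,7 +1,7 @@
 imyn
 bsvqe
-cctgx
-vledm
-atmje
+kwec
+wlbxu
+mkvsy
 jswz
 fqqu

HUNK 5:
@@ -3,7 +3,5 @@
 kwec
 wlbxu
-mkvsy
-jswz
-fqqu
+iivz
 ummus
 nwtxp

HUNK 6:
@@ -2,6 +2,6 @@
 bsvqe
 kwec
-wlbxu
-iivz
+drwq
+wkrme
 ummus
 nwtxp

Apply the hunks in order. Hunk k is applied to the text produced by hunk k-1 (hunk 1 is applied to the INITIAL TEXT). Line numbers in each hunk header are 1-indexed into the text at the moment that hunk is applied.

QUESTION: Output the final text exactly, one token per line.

Answer: imyn
bsvqe
kwec
drwq
wkrme
ummus
nwtxp
vtcwc

Derivation:
Hunk 1: at line 6 remove [ccx,yxaf,reyg] add [mhy,qxz,oxms] -> 12 lines: imyn bsvqe cctgx vledm khjb jswz fqqu mhy qxz oxms nwtxp vtcwc
Hunk 2: at line 3 remove [khjb] add [atmje] -> 12 lines: imyn bsvqe cctgx vledm atmje jswz fqqu mhy qxz oxms nwtxp vtcwc
Hunk 3: at line 7 remove [mhy,qxz,oxms] add [ummus] -> 10 lines: imyn bsvqe cctgx vledm atmje jswz fqqu ummus nwtxp vtcwc
Hunk 4: at line 1 remove [cctgx,vledm,atmje] add [kwec,wlbxu,mkvsy] -> 10 lines: imyn bsvqe kwec wlbxu mkvsy jswz fqqu ummus nwtxp vtcwc
Hunk 5: at line 3 remove [mkvsy,jswz,fqqu] add [iivz] -> 8 lines: imyn bsvqe kwec wlbxu iivz ummus nwtxp vtcwc
Hunk 6: at line 2 remove [wlbxu,iivz] add [drwq,wkrme] -> 8 lines: imyn bsvqe kwec drwq wkrme ummus nwtxp vtcwc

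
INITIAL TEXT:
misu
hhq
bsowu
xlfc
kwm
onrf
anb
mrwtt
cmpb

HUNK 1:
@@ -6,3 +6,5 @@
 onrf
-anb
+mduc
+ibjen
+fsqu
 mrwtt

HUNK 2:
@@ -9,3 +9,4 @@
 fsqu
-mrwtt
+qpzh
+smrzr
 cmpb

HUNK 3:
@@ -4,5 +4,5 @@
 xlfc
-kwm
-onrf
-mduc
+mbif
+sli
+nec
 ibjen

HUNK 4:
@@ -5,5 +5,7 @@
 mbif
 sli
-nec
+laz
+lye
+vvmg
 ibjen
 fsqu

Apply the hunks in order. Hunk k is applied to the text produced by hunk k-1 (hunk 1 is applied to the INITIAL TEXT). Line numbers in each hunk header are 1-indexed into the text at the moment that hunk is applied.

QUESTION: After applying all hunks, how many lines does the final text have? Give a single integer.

Hunk 1: at line 6 remove [anb] add [mduc,ibjen,fsqu] -> 11 lines: misu hhq bsowu xlfc kwm onrf mduc ibjen fsqu mrwtt cmpb
Hunk 2: at line 9 remove [mrwtt] add [qpzh,smrzr] -> 12 lines: misu hhq bsowu xlfc kwm onrf mduc ibjen fsqu qpzh smrzr cmpb
Hunk 3: at line 4 remove [kwm,onrf,mduc] add [mbif,sli,nec] -> 12 lines: misu hhq bsowu xlfc mbif sli nec ibjen fsqu qpzh smrzr cmpb
Hunk 4: at line 5 remove [nec] add [laz,lye,vvmg] -> 14 lines: misu hhq bsowu xlfc mbif sli laz lye vvmg ibjen fsqu qpzh smrzr cmpb
Final line count: 14

Answer: 14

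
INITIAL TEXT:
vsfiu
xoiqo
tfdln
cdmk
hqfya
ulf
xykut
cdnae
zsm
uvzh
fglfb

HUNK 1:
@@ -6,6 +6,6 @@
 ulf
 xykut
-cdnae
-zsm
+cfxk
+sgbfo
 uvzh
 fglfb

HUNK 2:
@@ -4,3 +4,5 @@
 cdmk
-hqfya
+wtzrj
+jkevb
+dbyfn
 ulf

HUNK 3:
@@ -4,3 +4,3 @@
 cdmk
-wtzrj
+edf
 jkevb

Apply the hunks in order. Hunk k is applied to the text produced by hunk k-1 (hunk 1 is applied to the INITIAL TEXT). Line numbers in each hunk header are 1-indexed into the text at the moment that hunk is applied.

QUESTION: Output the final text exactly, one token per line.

Hunk 1: at line 6 remove [cdnae,zsm] add [cfxk,sgbfo] -> 11 lines: vsfiu xoiqo tfdln cdmk hqfya ulf xykut cfxk sgbfo uvzh fglfb
Hunk 2: at line 4 remove [hqfya] add [wtzrj,jkevb,dbyfn] -> 13 lines: vsfiu xoiqo tfdln cdmk wtzrj jkevb dbyfn ulf xykut cfxk sgbfo uvzh fglfb
Hunk 3: at line 4 remove [wtzrj] add [edf] -> 13 lines: vsfiu xoiqo tfdln cdmk edf jkevb dbyfn ulf xykut cfxk sgbfo uvzh fglfb

Answer: vsfiu
xoiqo
tfdln
cdmk
edf
jkevb
dbyfn
ulf
xykut
cfxk
sgbfo
uvzh
fglfb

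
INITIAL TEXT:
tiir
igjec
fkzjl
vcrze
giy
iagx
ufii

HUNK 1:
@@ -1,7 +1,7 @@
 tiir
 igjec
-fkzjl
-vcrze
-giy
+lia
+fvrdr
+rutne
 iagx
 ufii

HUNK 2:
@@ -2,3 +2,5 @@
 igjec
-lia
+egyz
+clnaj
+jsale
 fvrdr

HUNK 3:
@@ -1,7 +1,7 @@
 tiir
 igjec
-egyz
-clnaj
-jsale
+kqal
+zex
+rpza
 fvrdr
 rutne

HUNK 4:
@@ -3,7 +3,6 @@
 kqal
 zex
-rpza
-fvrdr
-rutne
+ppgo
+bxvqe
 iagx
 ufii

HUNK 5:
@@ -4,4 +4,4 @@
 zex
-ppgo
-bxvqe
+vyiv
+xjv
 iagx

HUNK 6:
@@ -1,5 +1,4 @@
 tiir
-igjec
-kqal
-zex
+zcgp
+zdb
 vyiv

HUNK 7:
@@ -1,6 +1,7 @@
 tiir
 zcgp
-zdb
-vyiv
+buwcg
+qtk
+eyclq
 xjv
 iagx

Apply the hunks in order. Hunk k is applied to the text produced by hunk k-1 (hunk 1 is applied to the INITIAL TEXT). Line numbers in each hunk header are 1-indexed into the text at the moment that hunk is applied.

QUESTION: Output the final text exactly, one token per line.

Hunk 1: at line 1 remove [fkzjl,vcrze,giy] add [lia,fvrdr,rutne] -> 7 lines: tiir igjec lia fvrdr rutne iagx ufii
Hunk 2: at line 2 remove [lia] add [egyz,clnaj,jsale] -> 9 lines: tiir igjec egyz clnaj jsale fvrdr rutne iagx ufii
Hunk 3: at line 1 remove [egyz,clnaj,jsale] add [kqal,zex,rpza] -> 9 lines: tiir igjec kqal zex rpza fvrdr rutne iagx ufii
Hunk 4: at line 3 remove [rpza,fvrdr,rutne] add [ppgo,bxvqe] -> 8 lines: tiir igjec kqal zex ppgo bxvqe iagx ufii
Hunk 5: at line 4 remove [ppgo,bxvqe] add [vyiv,xjv] -> 8 lines: tiir igjec kqal zex vyiv xjv iagx ufii
Hunk 6: at line 1 remove [igjec,kqal,zex] add [zcgp,zdb] -> 7 lines: tiir zcgp zdb vyiv xjv iagx ufii
Hunk 7: at line 1 remove [zdb,vyiv] add [buwcg,qtk,eyclq] -> 8 lines: tiir zcgp buwcg qtk eyclq xjv iagx ufii

Answer: tiir
zcgp
buwcg
qtk
eyclq
xjv
iagx
ufii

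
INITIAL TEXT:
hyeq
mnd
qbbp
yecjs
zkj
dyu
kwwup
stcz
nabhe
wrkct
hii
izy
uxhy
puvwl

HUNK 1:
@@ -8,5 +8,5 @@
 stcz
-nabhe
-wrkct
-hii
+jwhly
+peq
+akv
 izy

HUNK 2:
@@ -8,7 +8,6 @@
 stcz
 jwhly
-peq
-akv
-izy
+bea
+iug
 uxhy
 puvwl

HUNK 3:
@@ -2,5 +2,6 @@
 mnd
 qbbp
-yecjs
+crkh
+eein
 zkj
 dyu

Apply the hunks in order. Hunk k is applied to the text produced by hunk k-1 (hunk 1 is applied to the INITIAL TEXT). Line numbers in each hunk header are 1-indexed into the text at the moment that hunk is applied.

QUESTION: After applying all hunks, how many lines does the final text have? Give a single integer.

Hunk 1: at line 8 remove [nabhe,wrkct,hii] add [jwhly,peq,akv] -> 14 lines: hyeq mnd qbbp yecjs zkj dyu kwwup stcz jwhly peq akv izy uxhy puvwl
Hunk 2: at line 8 remove [peq,akv,izy] add [bea,iug] -> 13 lines: hyeq mnd qbbp yecjs zkj dyu kwwup stcz jwhly bea iug uxhy puvwl
Hunk 3: at line 2 remove [yecjs] add [crkh,eein] -> 14 lines: hyeq mnd qbbp crkh eein zkj dyu kwwup stcz jwhly bea iug uxhy puvwl
Final line count: 14

Answer: 14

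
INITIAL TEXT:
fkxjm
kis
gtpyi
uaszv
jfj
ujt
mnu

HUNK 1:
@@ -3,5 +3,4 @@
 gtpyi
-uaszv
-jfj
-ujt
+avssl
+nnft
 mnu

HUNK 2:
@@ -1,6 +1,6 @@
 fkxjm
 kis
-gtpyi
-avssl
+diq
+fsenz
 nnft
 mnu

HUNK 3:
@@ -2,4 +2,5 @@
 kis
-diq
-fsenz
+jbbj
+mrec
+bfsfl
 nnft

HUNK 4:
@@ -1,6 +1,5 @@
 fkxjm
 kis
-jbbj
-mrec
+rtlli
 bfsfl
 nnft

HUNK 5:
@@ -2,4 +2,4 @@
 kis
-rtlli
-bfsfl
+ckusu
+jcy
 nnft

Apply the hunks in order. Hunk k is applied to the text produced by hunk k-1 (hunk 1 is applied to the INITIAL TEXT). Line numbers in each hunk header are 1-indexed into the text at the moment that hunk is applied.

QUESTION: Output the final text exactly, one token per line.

Answer: fkxjm
kis
ckusu
jcy
nnft
mnu

Derivation:
Hunk 1: at line 3 remove [uaszv,jfj,ujt] add [avssl,nnft] -> 6 lines: fkxjm kis gtpyi avssl nnft mnu
Hunk 2: at line 1 remove [gtpyi,avssl] add [diq,fsenz] -> 6 lines: fkxjm kis diq fsenz nnft mnu
Hunk 3: at line 2 remove [diq,fsenz] add [jbbj,mrec,bfsfl] -> 7 lines: fkxjm kis jbbj mrec bfsfl nnft mnu
Hunk 4: at line 1 remove [jbbj,mrec] add [rtlli] -> 6 lines: fkxjm kis rtlli bfsfl nnft mnu
Hunk 5: at line 2 remove [rtlli,bfsfl] add [ckusu,jcy] -> 6 lines: fkxjm kis ckusu jcy nnft mnu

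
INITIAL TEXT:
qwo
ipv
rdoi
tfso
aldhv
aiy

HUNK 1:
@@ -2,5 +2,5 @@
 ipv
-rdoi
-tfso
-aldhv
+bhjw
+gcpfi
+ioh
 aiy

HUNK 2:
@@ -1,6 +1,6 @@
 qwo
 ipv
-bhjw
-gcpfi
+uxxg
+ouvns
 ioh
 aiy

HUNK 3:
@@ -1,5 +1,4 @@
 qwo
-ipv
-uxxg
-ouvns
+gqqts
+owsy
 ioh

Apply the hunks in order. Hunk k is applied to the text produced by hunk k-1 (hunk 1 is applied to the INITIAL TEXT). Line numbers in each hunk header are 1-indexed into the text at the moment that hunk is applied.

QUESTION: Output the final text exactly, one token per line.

Hunk 1: at line 2 remove [rdoi,tfso,aldhv] add [bhjw,gcpfi,ioh] -> 6 lines: qwo ipv bhjw gcpfi ioh aiy
Hunk 2: at line 1 remove [bhjw,gcpfi] add [uxxg,ouvns] -> 6 lines: qwo ipv uxxg ouvns ioh aiy
Hunk 3: at line 1 remove [ipv,uxxg,ouvns] add [gqqts,owsy] -> 5 lines: qwo gqqts owsy ioh aiy

Answer: qwo
gqqts
owsy
ioh
aiy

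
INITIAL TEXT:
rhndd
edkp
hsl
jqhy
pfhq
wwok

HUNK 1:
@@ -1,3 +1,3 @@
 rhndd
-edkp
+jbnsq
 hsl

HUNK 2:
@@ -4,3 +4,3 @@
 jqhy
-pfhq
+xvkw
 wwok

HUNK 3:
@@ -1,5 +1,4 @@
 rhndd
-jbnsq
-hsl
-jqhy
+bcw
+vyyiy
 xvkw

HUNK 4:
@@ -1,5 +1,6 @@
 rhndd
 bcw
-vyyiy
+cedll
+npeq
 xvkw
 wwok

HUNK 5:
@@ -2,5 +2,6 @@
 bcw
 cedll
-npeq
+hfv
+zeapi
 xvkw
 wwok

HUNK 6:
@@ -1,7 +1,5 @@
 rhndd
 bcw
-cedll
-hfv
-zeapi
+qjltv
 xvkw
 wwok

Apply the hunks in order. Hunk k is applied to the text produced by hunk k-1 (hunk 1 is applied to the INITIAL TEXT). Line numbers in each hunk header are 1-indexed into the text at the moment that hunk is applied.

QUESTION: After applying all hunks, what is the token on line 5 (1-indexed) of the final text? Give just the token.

Hunk 1: at line 1 remove [edkp] add [jbnsq] -> 6 lines: rhndd jbnsq hsl jqhy pfhq wwok
Hunk 2: at line 4 remove [pfhq] add [xvkw] -> 6 lines: rhndd jbnsq hsl jqhy xvkw wwok
Hunk 3: at line 1 remove [jbnsq,hsl,jqhy] add [bcw,vyyiy] -> 5 lines: rhndd bcw vyyiy xvkw wwok
Hunk 4: at line 1 remove [vyyiy] add [cedll,npeq] -> 6 lines: rhndd bcw cedll npeq xvkw wwok
Hunk 5: at line 2 remove [npeq] add [hfv,zeapi] -> 7 lines: rhndd bcw cedll hfv zeapi xvkw wwok
Hunk 6: at line 1 remove [cedll,hfv,zeapi] add [qjltv] -> 5 lines: rhndd bcw qjltv xvkw wwok
Final line 5: wwok

Answer: wwok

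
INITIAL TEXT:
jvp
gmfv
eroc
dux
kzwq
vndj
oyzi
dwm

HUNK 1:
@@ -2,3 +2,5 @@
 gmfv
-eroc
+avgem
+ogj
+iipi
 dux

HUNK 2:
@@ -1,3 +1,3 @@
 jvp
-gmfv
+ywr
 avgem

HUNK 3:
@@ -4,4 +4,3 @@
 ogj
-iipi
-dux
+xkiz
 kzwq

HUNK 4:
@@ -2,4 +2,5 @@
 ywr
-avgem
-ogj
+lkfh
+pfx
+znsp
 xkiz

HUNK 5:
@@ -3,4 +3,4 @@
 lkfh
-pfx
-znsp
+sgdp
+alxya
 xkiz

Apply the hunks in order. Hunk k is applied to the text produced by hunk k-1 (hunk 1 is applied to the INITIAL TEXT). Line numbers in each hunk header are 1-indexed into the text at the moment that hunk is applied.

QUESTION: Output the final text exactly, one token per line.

Answer: jvp
ywr
lkfh
sgdp
alxya
xkiz
kzwq
vndj
oyzi
dwm

Derivation:
Hunk 1: at line 2 remove [eroc] add [avgem,ogj,iipi] -> 10 lines: jvp gmfv avgem ogj iipi dux kzwq vndj oyzi dwm
Hunk 2: at line 1 remove [gmfv] add [ywr] -> 10 lines: jvp ywr avgem ogj iipi dux kzwq vndj oyzi dwm
Hunk 3: at line 4 remove [iipi,dux] add [xkiz] -> 9 lines: jvp ywr avgem ogj xkiz kzwq vndj oyzi dwm
Hunk 4: at line 2 remove [avgem,ogj] add [lkfh,pfx,znsp] -> 10 lines: jvp ywr lkfh pfx znsp xkiz kzwq vndj oyzi dwm
Hunk 5: at line 3 remove [pfx,znsp] add [sgdp,alxya] -> 10 lines: jvp ywr lkfh sgdp alxya xkiz kzwq vndj oyzi dwm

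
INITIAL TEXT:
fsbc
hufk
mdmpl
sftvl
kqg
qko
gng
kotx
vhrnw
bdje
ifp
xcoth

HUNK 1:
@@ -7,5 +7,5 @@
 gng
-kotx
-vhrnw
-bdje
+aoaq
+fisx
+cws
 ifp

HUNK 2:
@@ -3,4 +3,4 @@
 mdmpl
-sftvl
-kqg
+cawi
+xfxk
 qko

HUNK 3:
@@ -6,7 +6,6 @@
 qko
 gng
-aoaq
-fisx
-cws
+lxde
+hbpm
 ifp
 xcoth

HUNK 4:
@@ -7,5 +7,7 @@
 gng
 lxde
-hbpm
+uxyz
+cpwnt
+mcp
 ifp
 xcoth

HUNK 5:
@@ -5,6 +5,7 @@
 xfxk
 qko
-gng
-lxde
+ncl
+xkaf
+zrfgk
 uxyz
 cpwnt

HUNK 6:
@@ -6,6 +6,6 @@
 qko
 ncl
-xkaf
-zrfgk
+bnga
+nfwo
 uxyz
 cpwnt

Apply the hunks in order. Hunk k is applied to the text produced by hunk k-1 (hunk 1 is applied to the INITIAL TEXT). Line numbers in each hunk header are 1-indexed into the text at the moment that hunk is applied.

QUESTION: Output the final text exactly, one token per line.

Answer: fsbc
hufk
mdmpl
cawi
xfxk
qko
ncl
bnga
nfwo
uxyz
cpwnt
mcp
ifp
xcoth

Derivation:
Hunk 1: at line 7 remove [kotx,vhrnw,bdje] add [aoaq,fisx,cws] -> 12 lines: fsbc hufk mdmpl sftvl kqg qko gng aoaq fisx cws ifp xcoth
Hunk 2: at line 3 remove [sftvl,kqg] add [cawi,xfxk] -> 12 lines: fsbc hufk mdmpl cawi xfxk qko gng aoaq fisx cws ifp xcoth
Hunk 3: at line 6 remove [aoaq,fisx,cws] add [lxde,hbpm] -> 11 lines: fsbc hufk mdmpl cawi xfxk qko gng lxde hbpm ifp xcoth
Hunk 4: at line 7 remove [hbpm] add [uxyz,cpwnt,mcp] -> 13 lines: fsbc hufk mdmpl cawi xfxk qko gng lxde uxyz cpwnt mcp ifp xcoth
Hunk 5: at line 5 remove [gng,lxde] add [ncl,xkaf,zrfgk] -> 14 lines: fsbc hufk mdmpl cawi xfxk qko ncl xkaf zrfgk uxyz cpwnt mcp ifp xcoth
Hunk 6: at line 6 remove [xkaf,zrfgk] add [bnga,nfwo] -> 14 lines: fsbc hufk mdmpl cawi xfxk qko ncl bnga nfwo uxyz cpwnt mcp ifp xcoth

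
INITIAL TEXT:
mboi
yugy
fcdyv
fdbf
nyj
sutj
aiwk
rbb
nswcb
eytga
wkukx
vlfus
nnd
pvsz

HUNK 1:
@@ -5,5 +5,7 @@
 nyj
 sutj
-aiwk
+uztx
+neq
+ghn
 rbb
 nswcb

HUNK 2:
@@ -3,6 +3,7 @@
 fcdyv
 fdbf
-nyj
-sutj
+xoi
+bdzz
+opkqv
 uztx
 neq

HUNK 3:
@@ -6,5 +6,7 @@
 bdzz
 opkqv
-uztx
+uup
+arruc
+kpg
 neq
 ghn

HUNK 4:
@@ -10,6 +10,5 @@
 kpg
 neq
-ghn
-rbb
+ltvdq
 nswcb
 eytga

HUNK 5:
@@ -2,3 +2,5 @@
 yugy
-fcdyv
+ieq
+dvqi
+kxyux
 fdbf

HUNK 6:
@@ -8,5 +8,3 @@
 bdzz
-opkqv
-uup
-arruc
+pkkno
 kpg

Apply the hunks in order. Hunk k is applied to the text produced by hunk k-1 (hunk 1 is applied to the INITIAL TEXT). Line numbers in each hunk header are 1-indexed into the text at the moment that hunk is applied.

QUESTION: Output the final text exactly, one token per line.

Hunk 1: at line 5 remove [aiwk] add [uztx,neq,ghn] -> 16 lines: mboi yugy fcdyv fdbf nyj sutj uztx neq ghn rbb nswcb eytga wkukx vlfus nnd pvsz
Hunk 2: at line 3 remove [nyj,sutj] add [xoi,bdzz,opkqv] -> 17 lines: mboi yugy fcdyv fdbf xoi bdzz opkqv uztx neq ghn rbb nswcb eytga wkukx vlfus nnd pvsz
Hunk 3: at line 6 remove [uztx] add [uup,arruc,kpg] -> 19 lines: mboi yugy fcdyv fdbf xoi bdzz opkqv uup arruc kpg neq ghn rbb nswcb eytga wkukx vlfus nnd pvsz
Hunk 4: at line 10 remove [ghn,rbb] add [ltvdq] -> 18 lines: mboi yugy fcdyv fdbf xoi bdzz opkqv uup arruc kpg neq ltvdq nswcb eytga wkukx vlfus nnd pvsz
Hunk 5: at line 2 remove [fcdyv] add [ieq,dvqi,kxyux] -> 20 lines: mboi yugy ieq dvqi kxyux fdbf xoi bdzz opkqv uup arruc kpg neq ltvdq nswcb eytga wkukx vlfus nnd pvsz
Hunk 6: at line 8 remove [opkqv,uup,arruc] add [pkkno] -> 18 lines: mboi yugy ieq dvqi kxyux fdbf xoi bdzz pkkno kpg neq ltvdq nswcb eytga wkukx vlfus nnd pvsz

Answer: mboi
yugy
ieq
dvqi
kxyux
fdbf
xoi
bdzz
pkkno
kpg
neq
ltvdq
nswcb
eytga
wkukx
vlfus
nnd
pvsz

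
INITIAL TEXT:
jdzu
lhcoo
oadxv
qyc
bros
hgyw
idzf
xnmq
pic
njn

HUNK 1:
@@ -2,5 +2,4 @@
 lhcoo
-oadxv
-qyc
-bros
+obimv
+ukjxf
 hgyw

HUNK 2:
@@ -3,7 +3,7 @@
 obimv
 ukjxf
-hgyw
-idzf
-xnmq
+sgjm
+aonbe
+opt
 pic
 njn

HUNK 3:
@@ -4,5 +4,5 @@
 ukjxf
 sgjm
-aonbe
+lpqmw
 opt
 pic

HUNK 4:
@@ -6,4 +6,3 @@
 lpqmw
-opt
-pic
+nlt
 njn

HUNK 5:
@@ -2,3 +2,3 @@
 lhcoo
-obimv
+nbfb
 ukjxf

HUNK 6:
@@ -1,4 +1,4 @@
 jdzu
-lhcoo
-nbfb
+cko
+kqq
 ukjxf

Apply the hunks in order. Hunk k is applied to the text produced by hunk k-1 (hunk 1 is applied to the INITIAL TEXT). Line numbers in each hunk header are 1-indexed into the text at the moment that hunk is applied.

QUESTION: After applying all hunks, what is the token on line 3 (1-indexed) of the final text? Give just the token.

Answer: kqq

Derivation:
Hunk 1: at line 2 remove [oadxv,qyc,bros] add [obimv,ukjxf] -> 9 lines: jdzu lhcoo obimv ukjxf hgyw idzf xnmq pic njn
Hunk 2: at line 3 remove [hgyw,idzf,xnmq] add [sgjm,aonbe,opt] -> 9 lines: jdzu lhcoo obimv ukjxf sgjm aonbe opt pic njn
Hunk 3: at line 4 remove [aonbe] add [lpqmw] -> 9 lines: jdzu lhcoo obimv ukjxf sgjm lpqmw opt pic njn
Hunk 4: at line 6 remove [opt,pic] add [nlt] -> 8 lines: jdzu lhcoo obimv ukjxf sgjm lpqmw nlt njn
Hunk 5: at line 2 remove [obimv] add [nbfb] -> 8 lines: jdzu lhcoo nbfb ukjxf sgjm lpqmw nlt njn
Hunk 6: at line 1 remove [lhcoo,nbfb] add [cko,kqq] -> 8 lines: jdzu cko kqq ukjxf sgjm lpqmw nlt njn
Final line 3: kqq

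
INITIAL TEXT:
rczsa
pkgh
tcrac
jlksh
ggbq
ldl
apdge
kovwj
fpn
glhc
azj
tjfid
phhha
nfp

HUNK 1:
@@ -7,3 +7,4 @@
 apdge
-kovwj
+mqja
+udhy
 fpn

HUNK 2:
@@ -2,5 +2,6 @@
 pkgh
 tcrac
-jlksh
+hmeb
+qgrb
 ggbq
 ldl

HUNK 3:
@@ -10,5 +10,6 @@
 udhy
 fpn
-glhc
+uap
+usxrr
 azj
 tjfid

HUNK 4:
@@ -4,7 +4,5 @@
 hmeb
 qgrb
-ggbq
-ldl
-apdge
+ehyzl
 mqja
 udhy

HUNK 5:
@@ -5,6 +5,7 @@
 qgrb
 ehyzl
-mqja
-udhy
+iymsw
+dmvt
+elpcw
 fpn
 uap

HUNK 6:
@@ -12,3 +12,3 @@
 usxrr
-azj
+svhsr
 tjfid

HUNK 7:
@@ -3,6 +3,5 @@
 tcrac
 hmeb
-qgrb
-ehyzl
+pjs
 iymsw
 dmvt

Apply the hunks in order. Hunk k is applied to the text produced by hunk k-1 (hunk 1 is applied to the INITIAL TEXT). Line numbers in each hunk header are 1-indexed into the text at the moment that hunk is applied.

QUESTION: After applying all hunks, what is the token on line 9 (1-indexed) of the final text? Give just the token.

Hunk 1: at line 7 remove [kovwj] add [mqja,udhy] -> 15 lines: rczsa pkgh tcrac jlksh ggbq ldl apdge mqja udhy fpn glhc azj tjfid phhha nfp
Hunk 2: at line 2 remove [jlksh] add [hmeb,qgrb] -> 16 lines: rczsa pkgh tcrac hmeb qgrb ggbq ldl apdge mqja udhy fpn glhc azj tjfid phhha nfp
Hunk 3: at line 10 remove [glhc] add [uap,usxrr] -> 17 lines: rczsa pkgh tcrac hmeb qgrb ggbq ldl apdge mqja udhy fpn uap usxrr azj tjfid phhha nfp
Hunk 4: at line 4 remove [ggbq,ldl,apdge] add [ehyzl] -> 15 lines: rczsa pkgh tcrac hmeb qgrb ehyzl mqja udhy fpn uap usxrr azj tjfid phhha nfp
Hunk 5: at line 5 remove [mqja,udhy] add [iymsw,dmvt,elpcw] -> 16 lines: rczsa pkgh tcrac hmeb qgrb ehyzl iymsw dmvt elpcw fpn uap usxrr azj tjfid phhha nfp
Hunk 6: at line 12 remove [azj] add [svhsr] -> 16 lines: rczsa pkgh tcrac hmeb qgrb ehyzl iymsw dmvt elpcw fpn uap usxrr svhsr tjfid phhha nfp
Hunk 7: at line 3 remove [qgrb,ehyzl] add [pjs] -> 15 lines: rczsa pkgh tcrac hmeb pjs iymsw dmvt elpcw fpn uap usxrr svhsr tjfid phhha nfp
Final line 9: fpn

Answer: fpn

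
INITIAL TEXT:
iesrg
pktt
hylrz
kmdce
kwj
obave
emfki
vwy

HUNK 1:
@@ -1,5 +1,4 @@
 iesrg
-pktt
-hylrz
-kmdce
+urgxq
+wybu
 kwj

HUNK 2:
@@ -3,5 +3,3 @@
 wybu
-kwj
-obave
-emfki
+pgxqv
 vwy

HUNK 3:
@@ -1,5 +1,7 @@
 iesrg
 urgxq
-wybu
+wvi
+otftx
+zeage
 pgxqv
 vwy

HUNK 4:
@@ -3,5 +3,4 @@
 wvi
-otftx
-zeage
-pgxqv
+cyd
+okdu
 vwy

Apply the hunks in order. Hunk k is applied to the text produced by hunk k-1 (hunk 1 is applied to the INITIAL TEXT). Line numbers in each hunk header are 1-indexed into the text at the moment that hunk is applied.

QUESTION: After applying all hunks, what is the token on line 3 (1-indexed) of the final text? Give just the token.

Hunk 1: at line 1 remove [pktt,hylrz,kmdce] add [urgxq,wybu] -> 7 lines: iesrg urgxq wybu kwj obave emfki vwy
Hunk 2: at line 3 remove [kwj,obave,emfki] add [pgxqv] -> 5 lines: iesrg urgxq wybu pgxqv vwy
Hunk 3: at line 1 remove [wybu] add [wvi,otftx,zeage] -> 7 lines: iesrg urgxq wvi otftx zeage pgxqv vwy
Hunk 4: at line 3 remove [otftx,zeage,pgxqv] add [cyd,okdu] -> 6 lines: iesrg urgxq wvi cyd okdu vwy
Final line 3: wvi

Answer: wvi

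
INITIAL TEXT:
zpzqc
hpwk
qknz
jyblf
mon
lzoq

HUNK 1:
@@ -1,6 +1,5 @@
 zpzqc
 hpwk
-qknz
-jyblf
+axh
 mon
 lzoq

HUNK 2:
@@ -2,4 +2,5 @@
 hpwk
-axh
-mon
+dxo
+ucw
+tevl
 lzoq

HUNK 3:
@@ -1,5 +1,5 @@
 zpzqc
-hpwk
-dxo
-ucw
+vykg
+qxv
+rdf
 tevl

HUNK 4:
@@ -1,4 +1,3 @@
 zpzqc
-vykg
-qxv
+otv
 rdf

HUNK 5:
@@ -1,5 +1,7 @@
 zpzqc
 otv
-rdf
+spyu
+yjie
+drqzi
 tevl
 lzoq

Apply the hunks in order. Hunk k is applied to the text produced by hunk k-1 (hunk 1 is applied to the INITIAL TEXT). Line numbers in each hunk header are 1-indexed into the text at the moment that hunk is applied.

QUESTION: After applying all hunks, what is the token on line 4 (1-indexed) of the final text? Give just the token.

Hunk 1: at line 1 remove [qknz,jyblf] add [axh] -> 5 lines: zpzqc hpwk axh mon lzoq
Hunk 2: at line 2 remove [axh,mon] add [dxo,ucw,tevl] -> 6 lines: zpzqc hpwk dxo ucw tevl lzoq
Hunk 3: at line 1 remove [hpwk,dxo,ucw] add [vykg,qxv,rdf] -> 6 lines: zpzqc vykg qxv rdf tevl lzoq
Hunk 4: at line 1 remove [vykg,qxv] add [otv] -> 5 lines: zpzqc otv rdf tevl lzoq
Hunk 5: at line 1 remove [rdf] add [spyu,yjie,drqzi] -> 7 lines: zpzqc otv spyu yjie drqzi tevl lzoq
Final line 4: yjie

Answer: yjie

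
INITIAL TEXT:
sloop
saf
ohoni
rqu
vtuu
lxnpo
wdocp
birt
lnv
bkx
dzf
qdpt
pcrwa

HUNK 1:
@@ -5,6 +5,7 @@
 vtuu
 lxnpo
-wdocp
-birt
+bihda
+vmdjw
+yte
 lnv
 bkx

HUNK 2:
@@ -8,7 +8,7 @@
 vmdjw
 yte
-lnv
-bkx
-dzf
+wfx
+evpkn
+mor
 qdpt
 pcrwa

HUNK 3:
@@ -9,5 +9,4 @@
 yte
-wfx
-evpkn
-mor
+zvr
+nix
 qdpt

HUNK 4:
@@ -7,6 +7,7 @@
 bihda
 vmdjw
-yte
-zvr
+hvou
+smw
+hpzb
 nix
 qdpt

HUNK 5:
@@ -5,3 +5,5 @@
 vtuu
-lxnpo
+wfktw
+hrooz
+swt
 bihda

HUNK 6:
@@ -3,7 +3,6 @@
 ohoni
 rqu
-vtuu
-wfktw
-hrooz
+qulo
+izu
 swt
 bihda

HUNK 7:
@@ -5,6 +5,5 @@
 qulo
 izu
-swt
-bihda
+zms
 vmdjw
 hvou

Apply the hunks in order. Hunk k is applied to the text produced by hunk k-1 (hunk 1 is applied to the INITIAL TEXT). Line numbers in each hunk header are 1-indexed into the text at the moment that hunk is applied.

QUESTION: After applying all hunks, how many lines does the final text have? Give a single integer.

Hunk 1: at line 5 remove [wdocp,birt] add [bihda,vmdjw,yte] -> 14 lines: sloop saf ohoni rqu vtuu lxnpo bihda vmdjw yte lnv bkx dzf qdpt pcrwa
Hunk 2: at line 8 remove [lnv,bkx,dzf] add [wfx,evpkn,mor] -> 14 lines: sloop saf ohoni rqu vtuu lxnpo bihda vmdjw yte wfx evpkn mor qdpt pcrwa
Hunk 3: at line 9 remove [wfx,evpkn,mor] add [zvr,nix] -> 13 lines: sloop saf ohoni rqu vtuu lxnpo bihda vmdjw yte zvr nix qdpt pcrwa
Hunk 4: at line 7 remove [yte,zvr] add [hvou,smw,hpzb] -> 14 lines: sloop saf ohoni rqu vtuu lxnpo bihda vmdjw hvou smw hpzb nix qdpt pcrwa
Hunk 5: at line 5 remove [lxnpo] add [wfktw,hrooz,swt] -> 16 lines: sloop saf ohoni rqu vtuu wfktw hrooz swt bihda vmdjw hvou smw hpzb nix qdpt pcrwa
Hunk 6: at line 3 remove [vtuu,wfktw,hrooz] add [qulo,izu] -> 15 lines: sloop saf ohoni rqu qulo izu swt bihda vmdjw hvou smw hpzb nix qdpt pcrwa
Hunk 7: at line 5 remove [swt,bihda] add [zms] -> 14 lines: sloop saf ohoni rqu qulo izu zms vmdjw hvou smw hpzb nix qdpt pcrwa
Final line count: 14

Answer: 14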